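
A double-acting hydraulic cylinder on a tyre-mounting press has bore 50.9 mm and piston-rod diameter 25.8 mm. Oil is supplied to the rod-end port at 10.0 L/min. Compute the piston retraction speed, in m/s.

Rod-side annular area A_ann = π/4 × (50.9² − 25.8²) = 1512 mm^2
Flow into the rod-end port fills the annular volume.
v = Q / A

v ≈ 0.110 m/s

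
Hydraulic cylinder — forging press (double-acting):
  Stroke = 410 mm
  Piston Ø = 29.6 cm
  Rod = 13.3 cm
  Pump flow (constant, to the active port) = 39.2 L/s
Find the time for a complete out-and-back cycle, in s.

t ≈ 1.29 s

Cap-side area A_cap = π/4 × (29.6 cm)² = 688.1 cm^2
Rod-side annular area A_ann = π/4 × (29.6² − 13.3²) = 549.2 cm^2
t_ext = A_cap·L/Q = 0.7197 s
t_ret = A_ann·L/Q = 0.5744 s
t_cycle = t_ext + t_ret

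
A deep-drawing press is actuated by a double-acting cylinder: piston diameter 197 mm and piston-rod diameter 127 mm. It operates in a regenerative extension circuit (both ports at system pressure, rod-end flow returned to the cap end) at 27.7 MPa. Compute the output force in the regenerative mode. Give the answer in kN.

F ≈ 351 kN

With equal pressure on both faces, forces on the annular region cancel; the net push is pressure × rod cross-section.
Rod cross-section A_rod = π/4 × (127 mm)² = 12670 mm^2
F = P × A_rod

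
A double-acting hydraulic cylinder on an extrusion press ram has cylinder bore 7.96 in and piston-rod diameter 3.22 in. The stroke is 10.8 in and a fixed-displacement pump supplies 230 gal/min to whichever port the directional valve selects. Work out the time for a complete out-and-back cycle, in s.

t ≈ 1.11 s

Cap-side area A_cap = π/4 × (7.96 in)² = 49.76 in^2
Rod-side annular area A_ann = π/4 × (7.96² − 3.22²) = 41.62 in^2
t_ext = A_cap·L/Q = 0.6069 s
t_ret = A_ann·L/Q = 0.5076 s
t_cycle = t_ext + t_ret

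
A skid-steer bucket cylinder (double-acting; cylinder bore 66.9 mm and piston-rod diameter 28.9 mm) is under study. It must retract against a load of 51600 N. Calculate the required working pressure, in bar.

P ≈ 180 bar

Rod-side annular area A_ann = π/4 × (66.9² − 28.9²) = 2859 mm^2
Retraction: pressure acts on the annular area.
P = F / A = 51600 N / A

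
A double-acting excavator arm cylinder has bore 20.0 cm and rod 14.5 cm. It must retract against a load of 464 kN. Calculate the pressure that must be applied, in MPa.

Rod-side annular area A_ann = π/4 × (20.0² − 14.5²) = 149.0 cm^2
Retraction: pressure acts on the annular area.
P = F / A = 464 kN / A

P ≈ 31.1 MPa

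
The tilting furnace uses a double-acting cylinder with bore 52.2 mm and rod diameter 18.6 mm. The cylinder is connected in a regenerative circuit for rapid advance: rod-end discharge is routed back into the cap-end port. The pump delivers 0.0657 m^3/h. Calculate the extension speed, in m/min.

v ≈ 4.03 m/min

In regeneration the rod-end outflow joins the pump flow into the cap end, so the net volume the pump must supply per unit advance equals the rod cross-section area.
Rod cross-section A_rod = π/4 × (18.6 mm)² = 271.7 mm^2
v = Q_pump / A_rod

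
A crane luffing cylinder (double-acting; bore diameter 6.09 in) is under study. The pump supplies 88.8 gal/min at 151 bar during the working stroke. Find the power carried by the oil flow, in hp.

Hydraulic power = P × Q

W ≈ 113 hp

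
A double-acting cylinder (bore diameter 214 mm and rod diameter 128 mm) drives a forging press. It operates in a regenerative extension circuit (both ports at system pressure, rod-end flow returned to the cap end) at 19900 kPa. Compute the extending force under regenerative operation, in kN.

With equal pressure on both faces, forces on the annular region cancel; the net push is pressure × rod cross-section.
Rod cross-section A_rod = π/4 × (128 mm)² = 12870 mm^2
F = P × A_rod

F ≈ 256 kN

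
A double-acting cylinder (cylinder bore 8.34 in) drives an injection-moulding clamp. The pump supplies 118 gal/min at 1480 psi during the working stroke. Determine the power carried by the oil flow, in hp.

W ≈ 102 hp

Hydraulic power = P × Q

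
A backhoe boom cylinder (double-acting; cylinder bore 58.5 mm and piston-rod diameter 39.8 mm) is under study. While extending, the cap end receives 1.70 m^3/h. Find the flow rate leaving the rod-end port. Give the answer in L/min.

Q_out ≈ 15.2 L/min

Cap-side area A_cap = π/4 × (58.5 mm)² = 2688 mm^2
Rod-side annular area A_ann = π/4 × (58.5² − 39.8²) = 1444 mm^2
Piston speed v = Q_in/A_cap; rod-end outflow Q_out = v × A_ann = Q_in × A_ann/A_cap.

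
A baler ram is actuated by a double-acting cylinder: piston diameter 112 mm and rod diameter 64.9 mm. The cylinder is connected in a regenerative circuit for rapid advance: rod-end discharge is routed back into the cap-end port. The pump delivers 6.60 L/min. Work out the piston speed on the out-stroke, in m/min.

In regeneration the rod-end outflow joins the pump flow into the cap end, so the net volume the pump must supply per unit advance equals the rod cross-section area.
Rod cross-section A_rod = π/4 × (64.9 mm)² = 3308 mm^2
v = Q_pump / A_rod

v ≈ 2.00 m/min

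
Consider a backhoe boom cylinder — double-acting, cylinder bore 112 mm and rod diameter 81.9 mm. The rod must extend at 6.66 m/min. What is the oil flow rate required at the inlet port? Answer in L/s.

Cap-side area A_cap = π/4 × (112 mm)² = 9852 mm^2
Q = A × v

Q ≈ 1.09 L/s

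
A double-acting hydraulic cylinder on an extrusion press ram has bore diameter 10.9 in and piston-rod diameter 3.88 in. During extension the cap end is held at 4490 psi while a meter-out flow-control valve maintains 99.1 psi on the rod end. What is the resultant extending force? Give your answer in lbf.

Cap-side area A_cap = π/4 × (10.9 in)² = 93.31 in^2
Rod-side annular area A_ann = π/4 × (10.9² − 3.88²) = 81.49 in^2
Net thrust = P_cap·A_cap − P_rod·A_ann = 4.190e5 lbf − 8076 lbf

F ≈ 4.11e5 lbf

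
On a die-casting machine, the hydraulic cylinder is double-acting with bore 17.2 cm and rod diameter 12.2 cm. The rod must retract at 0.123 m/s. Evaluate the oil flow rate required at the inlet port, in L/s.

Rod-side annular area A_ann = π/4 × (17.2² − 12.2²) = 115.5 cm^2
Q = A × v

Q ≈ 1.42 L/s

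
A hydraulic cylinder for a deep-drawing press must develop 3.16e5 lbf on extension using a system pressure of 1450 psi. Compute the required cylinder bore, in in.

Extension force acts on the full piston face: F = P × (π/4)D².
D = √(4F / (πP)) = √(4 × 3.16e5 lbf / (π × 1450 psi))

D ≈ 16.7 in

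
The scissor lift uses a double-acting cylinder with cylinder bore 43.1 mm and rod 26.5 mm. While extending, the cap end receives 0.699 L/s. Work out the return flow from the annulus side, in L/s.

Cap-side area A_cap = π/4 × (43.1 mm)² = 1459 mm^2
Rod-side annular area A_ann = π/4 × (43.1² − 26.5²) = 907.4 mm^2
Piston speed v = Q_in/A_cap; rod-end outflow Q_out = v × A_ann = Q_in × A_ann/A_cap.

Q_out ≈ 0.435 L/s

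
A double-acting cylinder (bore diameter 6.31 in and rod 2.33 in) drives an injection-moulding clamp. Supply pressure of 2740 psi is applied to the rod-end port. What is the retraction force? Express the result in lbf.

F ≈ 74000 lbf

Rod-side annular area A_ann = π/4 × (6.31² − 2.33²) = 27.01 in^2
On retraction the pressure acts on the annular area (bore minus rod).
F = P × A_ann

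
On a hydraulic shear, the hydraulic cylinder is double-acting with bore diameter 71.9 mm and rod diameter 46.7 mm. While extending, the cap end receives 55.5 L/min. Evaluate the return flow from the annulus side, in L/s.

Q_out ≈ 0.535 L/s

Cap-side area A_cap = π/4 × (71.9 mm)² = 4060 mm^2
Rod-side annular area A_ann = π/4 × (71.9² − 46.7²) = 2347 mm^2
Piston speed v = Q_in/A_cap; rod-end outflow Q_out = v × A_ann = Q_in × A_ann/A_cap.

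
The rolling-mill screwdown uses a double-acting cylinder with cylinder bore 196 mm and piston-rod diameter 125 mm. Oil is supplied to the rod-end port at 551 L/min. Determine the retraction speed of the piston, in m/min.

v ≈ 30.8 m/min

Rod-side annular area A_ann = π/4 × (196² − 125²) = 17900 mm^2
Flow into the rod-end port fills the annular volume.
v = Q / A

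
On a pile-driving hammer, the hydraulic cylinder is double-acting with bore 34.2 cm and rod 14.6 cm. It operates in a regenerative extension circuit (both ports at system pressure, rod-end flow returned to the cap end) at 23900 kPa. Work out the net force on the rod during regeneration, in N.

With equal pressure on both faces, forces on the annular region cancel; the net push is pressure × rod cross-section.
Rod cross-section A_rod = π/4 × (14.6 cm)² = 167.4 cm^2
F = P × A_rod

F ≈ 4.00e5 N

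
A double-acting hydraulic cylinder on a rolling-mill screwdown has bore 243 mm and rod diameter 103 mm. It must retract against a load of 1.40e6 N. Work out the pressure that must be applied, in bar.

P ≈ 368 bar

Rod-side annular area A_ann = π/4 × (243² − 103²) = 38040 mm^2
Retraction: pressure acts on the annular area.
P = F / A = 1.40e6 N / A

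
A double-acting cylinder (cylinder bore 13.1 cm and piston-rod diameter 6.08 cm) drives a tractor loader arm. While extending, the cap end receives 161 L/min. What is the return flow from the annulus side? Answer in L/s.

Cap-side area A_cap = π/4 × (13.1 cm)² = 134.8 cm^2
Rod-side annular area A_ann = π/4 × (13.1² − 6.08²) = 105.7 cm^2
Piston speed v = Q_in/A_cap; rod-end outflow Q_out = v × A_ann = Q_in × A_ann/A_cap.

Q_out ≈ 2.11 L/s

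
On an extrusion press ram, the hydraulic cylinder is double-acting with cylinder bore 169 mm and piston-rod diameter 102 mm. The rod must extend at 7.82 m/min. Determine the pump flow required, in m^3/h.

Cap-side area A_cap = π/4 × (169 mm)² = 22430 mm^2
Q = A × v

Q ≈ 10.5 m^3/h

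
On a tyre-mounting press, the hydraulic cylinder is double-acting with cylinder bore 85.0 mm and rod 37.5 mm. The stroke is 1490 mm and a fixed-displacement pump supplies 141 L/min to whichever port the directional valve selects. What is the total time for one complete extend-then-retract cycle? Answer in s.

t ≈ 6.50 s

Cap-side area A_cap = π/4 × (85.0 mm)² = 5675 mm^2
Rod-side annular area A_ann = π/4 × (85.0² − 37.5²) = 4570 mm^2
t_ext = A_cap·L/Q = 3.598 s
t_ret = A_ann·L/Q = 2.898 s
t_cycle = t_ext + t_ret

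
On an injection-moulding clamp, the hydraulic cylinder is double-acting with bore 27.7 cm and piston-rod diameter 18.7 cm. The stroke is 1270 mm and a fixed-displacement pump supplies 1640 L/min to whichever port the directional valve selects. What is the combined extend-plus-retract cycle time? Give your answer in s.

Cap-side area A_cap = π/4 × (27.7 cm)² = 602.6 cm^2
Rod-side annular area A_ann = π/4 × (27.7² − 18.7²) = 328.0 cm^2
t_ext = A_cap·L/Q = 2.800 s
t_ret = A_ann·L/Q = 1.524 s
t_cycle = t_ext + t_ret

t ≈ 4.32 s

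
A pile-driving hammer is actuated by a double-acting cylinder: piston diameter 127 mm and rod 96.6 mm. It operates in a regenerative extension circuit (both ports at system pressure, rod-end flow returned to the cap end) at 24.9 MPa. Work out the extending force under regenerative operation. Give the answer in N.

With equal pressure on both faces, forces on the annular region cancel; the net push is pressure × rod cross-section.
Rod cross-section A_rod = π/4 × (96.6 mm)² = 7329 mm^2
F = P × A_rod

F ≈ 1.82e5 N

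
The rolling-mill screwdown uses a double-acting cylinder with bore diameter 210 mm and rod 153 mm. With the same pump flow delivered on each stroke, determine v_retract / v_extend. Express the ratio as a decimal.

v_ret/v_ext ≈ 2.13

Cap-side area A_cap = π/4 × (210 mm)² = 34640 mm^2
Rod-side annular area A_ann = π/4 × (210² − 153²) = 16250 mm^2
For equal Q, v ∝ 1/A, so v_ret/v_ext = A_cap/A_ann.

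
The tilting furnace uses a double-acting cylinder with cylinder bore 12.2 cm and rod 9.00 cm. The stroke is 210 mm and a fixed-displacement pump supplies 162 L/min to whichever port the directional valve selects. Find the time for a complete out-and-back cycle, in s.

Cap-side area A_cap = π/4 × (12.2 cm)² = 116.9 cm^2
Rod-side annular area A_ann = π/4 × (12.2² − 9.00²) = 53.28 cm^2
t_ext = A_cap·L/Q = 0.9092 s
t_ret = A_ann·L/Q = 0.4144 s
t_cycle = t_ext + t_ret

t ≈ 1.32 s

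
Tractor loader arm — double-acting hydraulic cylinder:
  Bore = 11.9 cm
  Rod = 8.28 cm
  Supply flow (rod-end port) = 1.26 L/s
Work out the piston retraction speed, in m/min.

Rod-side annular area A_ann = π/4 × (11.9² − 8.28²) = 57.37 cm^2
Flow into the rod-end port fills the annular volume.
v = Q / A

v ≈ 13.2 m/min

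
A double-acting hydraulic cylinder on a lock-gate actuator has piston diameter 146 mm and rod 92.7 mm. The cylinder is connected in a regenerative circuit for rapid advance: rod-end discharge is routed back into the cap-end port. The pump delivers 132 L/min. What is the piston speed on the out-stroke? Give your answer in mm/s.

v ≈ 326 mm/s

In regeneration the rod-end outflow joins the pump flow into the cap end, so the net volume the pump must supply per unit advance equals the rod cross-section area.
Rod cross-section A_rod = π/4 × (92.7 mm)² = 6749 mm^2
v = Q_pump / A_rod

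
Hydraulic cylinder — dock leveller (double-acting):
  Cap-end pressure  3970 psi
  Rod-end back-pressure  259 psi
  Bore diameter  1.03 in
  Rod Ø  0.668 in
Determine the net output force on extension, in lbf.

F ≈ 3180 lbf

Cap-side area A_cap = π/4 × (1.03 in)² = 0.8332 in^2
Rod-side annular area A_ann = π/4 × (1.03² − 0.668²) = 0.4828 in^2
Net thrust = P_cap·A_cap − P_rod·A_ann = 3308 lbf − 125.0 lbf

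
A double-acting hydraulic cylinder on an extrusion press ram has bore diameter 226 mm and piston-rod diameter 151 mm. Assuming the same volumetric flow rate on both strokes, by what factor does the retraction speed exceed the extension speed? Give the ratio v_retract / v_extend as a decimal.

v_ret/v_ext ≈ 1.81

Cap-side area A_cap = π/4 × (226 mm)² = 40110 mm^2
Rod-side annular area A_ann = π/4 × (226² − 151²) = 22210 mm^2
For equal Q, v ∝ 1/A, so v_ret/v_ext = A_cap/A_ann.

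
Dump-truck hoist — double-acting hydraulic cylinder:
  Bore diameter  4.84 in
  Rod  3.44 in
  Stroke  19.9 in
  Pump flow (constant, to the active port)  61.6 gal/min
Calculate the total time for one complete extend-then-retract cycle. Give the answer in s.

t ≈ 2.31 s

Cap-side area A_cap = π/4 × (4.84 in)² = 18.40 in^2
Rod-side annular area A_ann = π/4 × (4.84² − 3.44²) = 9.104 in^2
t_ext = A_cap·L/Q = 1.544 s
t_ret = A_ann·L/Q = 0.7639 s
t_cycle = t_ext + t_ret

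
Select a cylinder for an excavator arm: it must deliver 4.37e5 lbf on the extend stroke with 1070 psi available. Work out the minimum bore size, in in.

D ≈ 22.8 in

Extension force acts on the full piston face: F = P × (π/4)D².
D = √(4F / (πP)) = √(4 × 4.37e5 lbf / (π × 1070 psi))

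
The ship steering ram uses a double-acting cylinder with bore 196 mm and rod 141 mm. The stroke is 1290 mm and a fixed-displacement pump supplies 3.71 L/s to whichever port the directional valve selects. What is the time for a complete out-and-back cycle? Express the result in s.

t ≈ 15.6 s

Cap-side area A_cap = π/4 × (196 mm)² = 30170 mm^2
Rod-side annular area A_ann = π/4 × (196² − 141²) = 14560 mm^2
t_ext = A_cap·L/Q = 10.49 s
t_ret = A_ann·L/Q = 5.062 s
t_cycle = t_ext + t_ret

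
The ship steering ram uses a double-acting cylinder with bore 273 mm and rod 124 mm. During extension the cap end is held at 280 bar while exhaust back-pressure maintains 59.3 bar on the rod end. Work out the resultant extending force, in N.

F ≈ 1.36e6 N

Cap-side area A_cap = π/4 × (273 mm)² = 58530 mm^2
Rod-side annular area A_ann = π/4 × (273² − 124²) = 46460 mm^2
Net thrust = P_cap·A_cap − P_rod·A_ann = 1.639e6 N − 2.755e5 N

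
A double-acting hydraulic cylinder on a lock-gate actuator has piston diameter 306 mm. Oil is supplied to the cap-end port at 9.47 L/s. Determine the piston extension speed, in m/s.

Cap-side area A_cap = π/4 × (306 mm)² = 73540 mm^2
v = Q / A

v ≈ 0.129 m/s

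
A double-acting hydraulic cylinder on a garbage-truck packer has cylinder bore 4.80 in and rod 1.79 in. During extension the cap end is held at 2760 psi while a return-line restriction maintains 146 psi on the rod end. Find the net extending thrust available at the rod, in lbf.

F ≈ 47700 lbf

Cap-side area A_cap = π/4 × (4.80 in)² = 18.10 in^2
Rod-side annular area A_ann = π/4 × (4.80² − 1.79²) = 15.58 in^2
Net thrust = P_cap·A_cap − P_rod·A_ann = 49940 lbf − 2275 lbf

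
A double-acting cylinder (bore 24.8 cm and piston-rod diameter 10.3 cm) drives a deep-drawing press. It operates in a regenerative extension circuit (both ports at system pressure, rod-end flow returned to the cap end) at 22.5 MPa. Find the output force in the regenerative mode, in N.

With equal pressure on both faces, forces on the annular region cancel; the net push is pressure × rod cross-section.
Rod cross-section A_rod = π/4 × (10.3 cm)² = 83.32 cm^2
F = P × A_rod

F ≈ 1.87e5 N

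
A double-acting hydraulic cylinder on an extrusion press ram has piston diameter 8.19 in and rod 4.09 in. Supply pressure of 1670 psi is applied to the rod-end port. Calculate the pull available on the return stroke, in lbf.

Rod-side annular area A_ann = π/4 × (8.19² − 4.09²) = 39.54 in^2
On retraction the pressure acts on the annular area (bore minus rod).
F = P × A_ann

F ≈ 66000 lbf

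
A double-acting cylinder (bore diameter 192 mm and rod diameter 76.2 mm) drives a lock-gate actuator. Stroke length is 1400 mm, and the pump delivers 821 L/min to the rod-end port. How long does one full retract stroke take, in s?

t ≈ 2.50 s

Rod-side annular area A_ann = π/4 × (192² − 76.2²) = 24390 mm^2
Swept volume V = A × L; t = V / Q = A·L / Q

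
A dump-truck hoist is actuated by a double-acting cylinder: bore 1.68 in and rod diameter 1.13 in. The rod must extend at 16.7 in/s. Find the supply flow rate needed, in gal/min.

Cap-side area A_cap = π/4 × (1.68 in)² = 2.217 in^2
Q = A × v

Q ≈ 9.62 gal/min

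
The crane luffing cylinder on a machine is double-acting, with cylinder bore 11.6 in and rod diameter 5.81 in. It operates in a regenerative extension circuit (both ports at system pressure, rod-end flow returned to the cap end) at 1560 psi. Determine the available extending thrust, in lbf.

With equal pressure on both faces, forces on the annular region cancel; the net push is pressure × rod cross-section.
Rod cross-section A_rod = π/4 × (5.81 in)² = 26.51 in^2
F = P × A_rod

F ≈ 41400 lbf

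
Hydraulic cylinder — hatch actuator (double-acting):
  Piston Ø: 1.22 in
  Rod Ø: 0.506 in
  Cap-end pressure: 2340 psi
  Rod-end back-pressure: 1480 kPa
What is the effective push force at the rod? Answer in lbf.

Cap-side area A_cap = π/4 × (1.22 in)² = 1.169 in^2
Rod-side annular area A_ann = π/4 × (1.22² − 0.506²) = 0.9679 in^2
Net thrust = P_cap·A_cap − P_rod·A_ann = 2735 lbf − 207.8 lbf

F ≈ 2530 lbf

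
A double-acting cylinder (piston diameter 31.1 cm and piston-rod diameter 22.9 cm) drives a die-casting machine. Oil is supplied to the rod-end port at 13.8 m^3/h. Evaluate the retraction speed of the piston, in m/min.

Rod-side annular area A_ann = π/4 × (31.1² − 22.9²) = 347.8 cm^2
Flow into the rod-end port fills the annular volume.
v = Q / A

v ≈ 6.61 m/min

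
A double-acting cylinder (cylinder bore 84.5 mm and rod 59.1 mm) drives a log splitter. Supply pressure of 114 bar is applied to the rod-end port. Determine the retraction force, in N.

F ≈ 32700 N

Rod-side annular area A_ann = π/4 × (84.5² − 59.1²) = 2865 mm^2
On retraction the pressure acts on the annular area (bore minus rod).
F = P × A_ann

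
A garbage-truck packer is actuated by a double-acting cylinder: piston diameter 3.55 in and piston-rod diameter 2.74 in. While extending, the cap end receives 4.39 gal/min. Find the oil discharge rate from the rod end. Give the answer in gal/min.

Cap-side area A_cap = π/4 × (3.55 in)² = 9.898 in^2
Rod-side annular area A_ann = π/4 × (3.55² − 2.74²) = 4.002 in^2
Piston speed v = Q_in/A_cap; rod-end outflow Q_out = v × A_ann = Q_in × A_ann/A_cap.

Q_out ≈ 1.77 gal/min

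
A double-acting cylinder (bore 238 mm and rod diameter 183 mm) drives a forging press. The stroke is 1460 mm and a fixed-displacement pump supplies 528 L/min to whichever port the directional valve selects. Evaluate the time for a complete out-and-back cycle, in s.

Cap-side area A_cap = π/4 × (238 mm)² = 44490 mm^2
Rod-side annular area A_ann = π/4 × (238² − 183²) = 18190 mm^2
t_ext = A_cap·L/Q = 7.381 s
t_ret = A_ann·L/Q = 3.017 s
t_cycle = t_ext + t_ret

t ≈ 10.4 s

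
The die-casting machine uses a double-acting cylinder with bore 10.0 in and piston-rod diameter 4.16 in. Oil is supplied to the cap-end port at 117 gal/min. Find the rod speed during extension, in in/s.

Cap-side area A_cap = π/4 × (10.0 in)² = 78.54 in^2
v = Q / A

v ≈ 5.74 in/s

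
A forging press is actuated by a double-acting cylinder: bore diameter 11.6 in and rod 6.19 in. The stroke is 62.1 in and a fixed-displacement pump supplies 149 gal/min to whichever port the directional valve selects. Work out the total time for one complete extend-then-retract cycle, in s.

t ≈ 19.6 s

Cap-side area A_cap = π/4 × (11.6 in)² = 105.7 in^2
Rod-side annular area A_ann = π/4 × (11.6² − 6.19²) = 75.59 in^2
t_ext = A_cap·L/Q = 11.44 s
t_ret = A_ann·L/Q = 8.183 s
t_cycle = t_ext + t_ret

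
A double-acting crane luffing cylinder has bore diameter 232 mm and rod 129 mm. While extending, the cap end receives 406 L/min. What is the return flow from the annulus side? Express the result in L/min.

Q_out ≈ 280 L/min

Cap-side area A_cap = π/4 × (232 mm)² = 42270 mm^2
Rod-side annular area A_ann = π/4 × (232² − 129²) = 29200 mm^2
Piston speed v = Q_in/A_cap; rod-end outflow Q_out = v × A_ann = Q_in × A_ann/A_cap.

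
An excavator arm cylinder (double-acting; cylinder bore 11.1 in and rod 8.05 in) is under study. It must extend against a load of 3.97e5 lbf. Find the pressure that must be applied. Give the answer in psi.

Cap-side area A_cap = π/4 × (11.1 in)² = 96.77 in^2
P = F / A = 3.97e5 lbf / A

P ≈ 4100 psi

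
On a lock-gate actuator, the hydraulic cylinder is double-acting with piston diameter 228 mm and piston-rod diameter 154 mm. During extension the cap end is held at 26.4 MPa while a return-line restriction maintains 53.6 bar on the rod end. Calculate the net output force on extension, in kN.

F ≈ 959 kN

Cap-side area A_cap = π/4 × (228 mm)² = 40830 mm^2
Rod-side annular area A_ann = π/4 × (228² − 154²) = 22200 mm^2
Net thrust = P_cap·A_cap − P_rod·A_ann = 1078 kN − 119.0 kN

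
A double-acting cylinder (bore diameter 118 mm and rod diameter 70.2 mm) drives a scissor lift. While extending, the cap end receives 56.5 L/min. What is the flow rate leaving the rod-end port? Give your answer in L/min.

Q_out ≈ 36.5 L/min

Cap-side area A_cap = π/4 × (118 mm)² = 10940 mm^2
Rod-side annular area A_ann = π/4 × (118² − 70.2²) = 7065 mm^2
Piston speed v = Q_in/A_cap; rod-end outflow Q_out = v × A_ann = Q_in × A_ann/A_cap.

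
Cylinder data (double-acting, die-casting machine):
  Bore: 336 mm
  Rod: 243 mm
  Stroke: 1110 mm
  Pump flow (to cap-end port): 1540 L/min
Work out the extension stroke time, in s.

t ≈ 3.83 s

Cap-side area A_cap = π/4 × (336 mm)² = 88670 mm^2
Swept volume V = A × L; t = V / Q = A·L / Q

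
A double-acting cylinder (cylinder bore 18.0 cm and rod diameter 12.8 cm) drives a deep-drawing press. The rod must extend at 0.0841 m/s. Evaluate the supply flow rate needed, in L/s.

Cap-side area A_cap = π/4 × (18.0 cm)² = 254.5 cm^2
Q = A × v

Q ≈ 2.14 L/s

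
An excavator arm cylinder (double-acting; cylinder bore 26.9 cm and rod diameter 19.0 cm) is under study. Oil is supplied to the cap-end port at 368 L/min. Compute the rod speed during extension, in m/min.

Cap-side area A_cap = π/4 × (26.9 cm)² = 568.3 cm^2
v = Q / A

v ≈ 6.48 m/min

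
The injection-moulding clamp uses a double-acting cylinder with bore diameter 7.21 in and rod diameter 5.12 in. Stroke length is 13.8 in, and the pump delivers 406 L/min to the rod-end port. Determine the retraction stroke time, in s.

t ≈ 0.676 s

Rod-side annular area A_ann = π/4 × (7.21² − 5.12²) = 20.24 in^2
Swept volume V = A × L; t = V / Q = A·L / Q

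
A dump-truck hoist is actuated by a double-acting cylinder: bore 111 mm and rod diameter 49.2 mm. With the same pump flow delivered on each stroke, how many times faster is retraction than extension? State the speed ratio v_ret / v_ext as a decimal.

Cap-side area A_cap = π/4 × (111 mm)² = 9677 mm^2
Rod-side annular area A_ann = π/4 × (111² − 49.2²) = 7776 mm^2
For equal Q, v ∝ 1/A, so v_ret/v_ext = A_cap/A_ann.

v_ret/v_ext ≈ 1.24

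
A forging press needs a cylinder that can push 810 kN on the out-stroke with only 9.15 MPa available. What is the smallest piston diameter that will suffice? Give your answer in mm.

D ≈ 336 mm

Extension force acts on the full piston face: F = P × (π/4)D².
D = √(4F / (πP)) = √(4 × 810 kN / (π × 9.15 MPa))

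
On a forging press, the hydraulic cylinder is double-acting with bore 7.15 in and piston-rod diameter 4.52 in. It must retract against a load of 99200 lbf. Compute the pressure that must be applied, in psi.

P ≈ 4120 psi

Rod-side annular area A_ann = π/4 × (7.15² − 4.52²) = 24.11 in^2
Retraction: pressure acts on the annular area.
P = F / A = 99200 lbf / A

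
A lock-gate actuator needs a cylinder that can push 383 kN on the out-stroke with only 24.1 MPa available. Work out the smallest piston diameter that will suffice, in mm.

D ≈ 142 mm

Extension force acts on the full piston face: F = P × (π/4)D².
D = √(4F / (πP)) = √(4 × 383 kN / (π × 24.1 MPa))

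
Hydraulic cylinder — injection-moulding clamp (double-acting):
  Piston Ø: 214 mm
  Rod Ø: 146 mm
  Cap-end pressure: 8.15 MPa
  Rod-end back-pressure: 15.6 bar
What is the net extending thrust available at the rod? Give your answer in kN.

Cap-side area A_cap = π/4 × (214 mm)² = 35970 mm^2
Rod-side annular area A_ann = π/4 × (214² − 146²) = 19230 mm^2
Net thrust = P_cap·A_cap − P_rod·A_ann = 293.1 kN − 29.99 kN

F ≈ 263 kN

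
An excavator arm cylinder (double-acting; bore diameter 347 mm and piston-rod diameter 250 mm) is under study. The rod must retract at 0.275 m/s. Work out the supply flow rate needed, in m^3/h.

Q ≈ 45.0 m^3/h

Rod-side annular area A_ann = π/4 × (347² − 250²) = 45480 mm^2
Q = A × v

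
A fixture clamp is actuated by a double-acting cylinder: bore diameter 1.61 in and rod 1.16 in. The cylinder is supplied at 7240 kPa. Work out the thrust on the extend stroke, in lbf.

F ≈ 2140 lbf

Cap-side area A_cap = π/4 × (1.61 in)² = 2.036 in^2
F = P × A_cap = 7240 kPa × A_cap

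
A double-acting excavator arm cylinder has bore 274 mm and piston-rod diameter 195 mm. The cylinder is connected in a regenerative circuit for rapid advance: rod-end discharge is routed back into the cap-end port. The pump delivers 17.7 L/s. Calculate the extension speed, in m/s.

In regeneration the rod-end outflow joins the pump flow into the cap end, so the net volume the pump must supply per unit advance equals the rod cross-section area.
Rod cross-section A_rod = π/4 × (195 mm)² = 29860 mm^2
v = Q_pump / A_rod

v ≈ 0.593 m/s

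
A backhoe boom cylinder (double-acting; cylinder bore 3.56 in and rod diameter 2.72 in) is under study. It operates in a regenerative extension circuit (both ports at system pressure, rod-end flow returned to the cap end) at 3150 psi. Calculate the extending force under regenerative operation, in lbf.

F ≈ 18300 lbf

With equal pressure on both faces, forces on the annular region cancel; the net push is pressure × rod cross-section.
Rod cross-section A_rod = π/4 × (2.72 in)² = 5.811 in^2
F = P × A_rod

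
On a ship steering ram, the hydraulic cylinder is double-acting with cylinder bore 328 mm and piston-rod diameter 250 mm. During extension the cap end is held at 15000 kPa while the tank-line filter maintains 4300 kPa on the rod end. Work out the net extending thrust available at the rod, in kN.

Cap-side area A_cap = π/4 × (328 mm)² = 84500 mm^2
Rod-side annular area A_ann = π/4 × (328² − 250²) = 35410 mm^2
Net thrust = P_cap·A_cap − P_rod·A_ann = 1267 kN − 152.3 kN

F ≈ 1120 kN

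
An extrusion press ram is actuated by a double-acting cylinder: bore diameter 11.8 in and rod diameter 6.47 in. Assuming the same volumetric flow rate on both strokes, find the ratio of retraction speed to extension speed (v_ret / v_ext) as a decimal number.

v_ret/v_ext ≈ 1.43

Cap-side area A_cap = π/4 × (11.8 in)² = 109.4 in^2
Rod-side annular area A_ann = π/4 × (11.8² − 6.47²) = 76.48 in^2
For equal Q, v ∝ 1/A, so v_ret/v_ext = A_cap/A_ann.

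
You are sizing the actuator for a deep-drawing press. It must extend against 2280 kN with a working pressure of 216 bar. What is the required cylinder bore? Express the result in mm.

Extension force acts on the full piston face: F = P × (π/4)D².
D = √(4F / (πP)) = √(4 × 2280 kN / (π × 216 bar))

D ≈ 367 mm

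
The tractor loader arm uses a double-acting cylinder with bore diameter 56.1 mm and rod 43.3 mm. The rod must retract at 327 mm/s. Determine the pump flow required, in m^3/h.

Rod-side annular area A_ann = π/4 × (56.1² − 43.3²) = 999.3 mm^2
Q = A × v

Q ≈ 1.18 m^3/h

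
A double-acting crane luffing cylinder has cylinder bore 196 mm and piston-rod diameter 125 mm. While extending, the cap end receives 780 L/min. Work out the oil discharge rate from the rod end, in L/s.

Q_out ≈ 7.71 L/s

Cap-side area A_cap = π/4 × (196 mm)² = 30170 mm^2
Rod-side annular area A_ann = π/4 × (196² − 125²) = 17900 mm^2
Piston speed v = Q_in/A_cap; rod-end outflow Q_out = v × A_ann = Q_in × A_ann/A_cap.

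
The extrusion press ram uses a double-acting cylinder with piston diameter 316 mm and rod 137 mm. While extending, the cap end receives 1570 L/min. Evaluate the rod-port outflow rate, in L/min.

Cap-side area A_cap = π/4 × (316 mm)² = 78430 mm^2
Rod-side annular area A_ann = π/4 × (316² − 137²) = 63690 mm^2
Piston speed v = Q_in/A_cap; rod-end outflow Q_out = v × A_ann = Q_in × A_ann/A_cap.

Q_out ≈ 1270 L/min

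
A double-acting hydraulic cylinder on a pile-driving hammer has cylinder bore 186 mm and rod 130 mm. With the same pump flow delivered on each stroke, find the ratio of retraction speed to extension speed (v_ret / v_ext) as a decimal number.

Cap-side area A_cap = π/4 × (186 mm)² = 27170 mm^2
Rod-side annular area A_ann = π/4 × (186² − 130²) = 13900 mm^2
For equal Q, v ∝ 1/A, so v_ret/v_ext = A_cap/A_ann.

v_ret/v_ext ≈ 1.96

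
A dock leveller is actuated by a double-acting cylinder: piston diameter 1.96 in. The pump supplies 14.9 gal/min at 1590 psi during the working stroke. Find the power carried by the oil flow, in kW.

Hydraulic power = P × Q

W ≈ 10.3 kW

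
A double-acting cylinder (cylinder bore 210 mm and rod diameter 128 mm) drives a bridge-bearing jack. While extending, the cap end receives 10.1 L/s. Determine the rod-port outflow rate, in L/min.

Cap-side area A_cap = π/4 × (210 mm)² = 34640 mm^2
Rod-side annular area A_ann = π/4 × (210² − 128²) = 21770 mm^2
Piston speed v = Q_in/A_cap; rod-end outflow Q_out = v × A_ann = Q_in × A_ann/A_cap.

Q_out ≈ 381 L/min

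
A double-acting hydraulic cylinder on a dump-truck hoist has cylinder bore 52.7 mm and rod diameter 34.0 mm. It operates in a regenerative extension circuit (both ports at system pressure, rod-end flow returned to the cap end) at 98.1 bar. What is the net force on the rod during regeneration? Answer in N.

With equal pressure on both faces, forces on the annular region cancel; the net push is pressure × rod cross-section.
Rod cross-section A_rod = π/4 × (34.0 mm)² = 907.9 mm^2
F = P × A_rod

F ≈ 8910 N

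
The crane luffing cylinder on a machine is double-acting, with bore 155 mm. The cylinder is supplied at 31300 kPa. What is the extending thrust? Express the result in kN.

F ≈ 591 kN

Cap-side area A_cap = π/4 × (155 mm)² = 18870 mm^2
F = P × A_cap = 31300 kPa × A_cap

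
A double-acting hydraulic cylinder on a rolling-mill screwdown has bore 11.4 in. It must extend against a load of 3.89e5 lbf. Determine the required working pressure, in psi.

Cap-side area A_cap = π/4 × (11.4 in)² = 102.1 in^2
P = F / A = 3.89e5 lbf / A

P ≈ 3810 psi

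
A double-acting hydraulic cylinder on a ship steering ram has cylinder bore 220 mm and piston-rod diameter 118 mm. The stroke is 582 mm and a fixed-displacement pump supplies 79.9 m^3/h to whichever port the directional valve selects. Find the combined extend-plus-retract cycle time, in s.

Cap-side area A_cap = π/4 × (220 mm)² = 38010 mm^2
Rod-side annular area A_ann = π/4 × (220² − 118²) = 27080 mm^2
t_ext = A_cap·L/Q = 0.9968 s
t_ret = A_ann·L/Q = 0.7100 s
t_cycle = t_ext + t_ret

t ≈ 1.71 s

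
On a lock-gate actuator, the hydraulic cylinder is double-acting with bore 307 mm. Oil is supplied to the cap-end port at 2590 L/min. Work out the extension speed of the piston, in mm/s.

v ≈ 583 mm/s

Cap-side area A_cap = π/4 × (307 mm)² = 74020 mm^2
v = Q / A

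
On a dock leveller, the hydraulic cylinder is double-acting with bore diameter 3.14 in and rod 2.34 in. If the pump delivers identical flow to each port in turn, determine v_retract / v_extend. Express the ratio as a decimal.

Cap-side area A_cap = π/4 × (3.14 in)² = 7.744 in^2
Rod-side annular area A_ann = π/4 × (3.14² − 2.34²) = 3.443 in^2
For equal Q, v ∝ 1/A, so v_ret/v_ext = A_cap/A_ann.

v_ret/v_ext ≈ 2.25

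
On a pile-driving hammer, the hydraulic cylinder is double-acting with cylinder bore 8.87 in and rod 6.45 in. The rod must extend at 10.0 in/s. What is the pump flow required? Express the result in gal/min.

Cap-side area A_cap = π/4 × (8.87 in)² = 61.79 in^2
Q = A × v

Q ≈ 161 gal/min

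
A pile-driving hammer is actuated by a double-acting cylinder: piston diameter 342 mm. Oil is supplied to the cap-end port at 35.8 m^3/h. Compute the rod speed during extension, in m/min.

Cap-side area A_cap = π/4 × (342 mm)² = 91860 mm^2
v = Q / A

v ≈ 6.50 m/min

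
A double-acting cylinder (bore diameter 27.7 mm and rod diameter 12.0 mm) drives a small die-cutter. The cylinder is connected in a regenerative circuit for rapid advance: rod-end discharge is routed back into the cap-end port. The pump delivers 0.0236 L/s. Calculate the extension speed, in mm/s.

v ≈ 209 mm/s

In regeneration the rod-end outflow joins the pump flow into the cap end, so the net volume the pump must supply per unit advance equals the rod cross-section area.
Rod cross-section A_rod = π/4 × (12.0 mm)² = 113.1 mm^2
v = Q_pump / A_rod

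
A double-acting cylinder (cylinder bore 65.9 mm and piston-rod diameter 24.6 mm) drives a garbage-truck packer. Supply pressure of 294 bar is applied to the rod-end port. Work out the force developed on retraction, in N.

F ≈ 86300 N

Rod-side annular area A_ann = π/4 × (65.9² − 24.6²) = 2936 mm^2
On retraction the pressure acts on the annular area (bore minus rod).
F = P × A_ann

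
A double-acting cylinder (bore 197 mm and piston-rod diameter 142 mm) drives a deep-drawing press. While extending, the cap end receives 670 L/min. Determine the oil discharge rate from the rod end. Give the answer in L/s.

Q_out ≈ 5.36 L/s

Cap-side area A_cap = π/4 × (197 mm)² = 30480 mm^2
Rod-side annular area A_ann = π/4 × (197² − 142²) = 14640 mm^2
Piston speed v = Q_in/A_cap; rod-end outflow Q_out = v × A_ann = Q_in × A_ann/A_cap.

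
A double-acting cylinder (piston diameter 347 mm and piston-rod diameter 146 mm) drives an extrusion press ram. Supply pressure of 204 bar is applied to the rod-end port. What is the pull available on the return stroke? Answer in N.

Rod-side annular area A_ann = π/4 × (347² − 146²) = 77830 mm^2
On retraction the pressure acts on the annular area (bore minus rod).
F = P × A_ann

F ≈ 1.59e6 N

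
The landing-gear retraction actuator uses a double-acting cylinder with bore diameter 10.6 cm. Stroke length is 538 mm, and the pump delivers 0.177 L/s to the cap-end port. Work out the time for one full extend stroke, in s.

Cap-side area A_cap = π/4 × (10.6 cm)² = 88.25 cm^2
Swept volume V = A × L; t = V / Q = A·L / Q

t ≈ 26.8 s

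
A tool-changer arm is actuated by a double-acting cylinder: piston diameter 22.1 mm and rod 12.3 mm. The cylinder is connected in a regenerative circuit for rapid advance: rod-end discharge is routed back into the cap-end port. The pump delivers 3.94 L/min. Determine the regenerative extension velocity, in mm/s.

In regeneration the rod-end outflow joins the pump flow into the cap end, so the net volume the pump must supply per unit advance equals the rod cross-section area.
Rod cross-section A_rod = π/4 × (12.3 mm)² = 118.8 mm^2
v = Q_pump / A_rod

v ≈ 553 mm/s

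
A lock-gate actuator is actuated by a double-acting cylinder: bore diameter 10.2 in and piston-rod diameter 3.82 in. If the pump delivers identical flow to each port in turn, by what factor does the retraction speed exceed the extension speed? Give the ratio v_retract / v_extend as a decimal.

v_ret/v_ext ≈ 1.16

Cap-side area A_cap = π/4 × (10.2 in)² = 81.71 in^2
Rod-side annular area A_ann = π/4 × (10.2² − 3.82²) = 70.25 in^2
For equal Q, v ∝ 1/A, so v_ret/v_ext = A_cap/A_ann.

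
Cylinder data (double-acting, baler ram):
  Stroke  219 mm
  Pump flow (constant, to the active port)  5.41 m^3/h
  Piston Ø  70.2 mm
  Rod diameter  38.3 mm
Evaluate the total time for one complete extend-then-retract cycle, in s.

Cap-side area A_cap = π/4 × (70.2 mm)² = 3870 mm^2
Rod-side annular area A_ann = π/4 × (70.2² − 38.3²) = 2718 mm^2
t_ext = A_cap·L/Q = 0.5640 s
t_ret = A_ann·L/Q = 0.3961 s
t_cycle = t_ext + t_ret

t ≈ 0.960 s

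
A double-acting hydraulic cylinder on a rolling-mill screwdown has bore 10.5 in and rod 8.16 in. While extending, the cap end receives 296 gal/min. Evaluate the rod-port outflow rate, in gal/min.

Q_out ≈ 117 gal/min

Cap-side area A_cap = π/4 × (10.5 in)² = 86.59 in^2
Rod-side annular area A_ann = π/4 × (10.5² − 8.16²) = 34.29 in^2
Piston speed v = Q_in/A_cap; rod-end outflow Q_out = v × A_ann = Q_in × A_ann/A_cap.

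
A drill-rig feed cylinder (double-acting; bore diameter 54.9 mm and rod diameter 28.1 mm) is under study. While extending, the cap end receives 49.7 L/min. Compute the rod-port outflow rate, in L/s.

Cap-side area A_cap = π/4 × (54.9 mm)² = 2367 mm^2
Rod-side annular area A_ann = π/4 × (54.9² − 28.1²) = 1747 mm^2
Piston speed v = Q_in/A_cap; rod-end outflow Q_out = v × A_ann = Q_in × A_ann/A_cap.

Q_out ≈ 0.611 L/s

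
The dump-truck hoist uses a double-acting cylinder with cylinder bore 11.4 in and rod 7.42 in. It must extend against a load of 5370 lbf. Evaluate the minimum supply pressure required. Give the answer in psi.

Cap-side area A_cap = π/4 × (11.4 in)² = 102.1 in^2
P = F / A = 5370 lbf / A

P ≈ 52.6 psi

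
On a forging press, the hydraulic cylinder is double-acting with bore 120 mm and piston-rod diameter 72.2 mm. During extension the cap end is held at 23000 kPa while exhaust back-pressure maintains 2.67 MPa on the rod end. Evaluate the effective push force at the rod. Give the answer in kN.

F ≈ 241 kN

Cap-side area A_cap = π/4 × (120 mm)² = 11310 mm^2
Rod-side annular area A_ann = π/4 × (120² − 72.2²) = 7216 mm^2
Net thrust = P_cap·A_cap − P_rod·A_ann = 260.1 kN − 19.27 kN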